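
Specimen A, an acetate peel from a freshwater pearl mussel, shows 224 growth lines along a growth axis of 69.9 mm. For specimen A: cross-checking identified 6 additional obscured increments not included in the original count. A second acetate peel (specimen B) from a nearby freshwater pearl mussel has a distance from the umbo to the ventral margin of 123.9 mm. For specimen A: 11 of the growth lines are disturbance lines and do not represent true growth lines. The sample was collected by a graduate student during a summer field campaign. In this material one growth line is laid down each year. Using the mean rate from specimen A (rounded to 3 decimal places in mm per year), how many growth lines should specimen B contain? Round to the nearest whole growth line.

388 growth lines

Specimen A: after corrections the count is 224 − 11 + 6 = 219 growth lines.
A: 69.9 mm over 219 years gives 69.9 / 219 ≈ 0.319 mm/year.
For B, 123.9 / 0.319 = 388.40 years ≈ 388 growth lines.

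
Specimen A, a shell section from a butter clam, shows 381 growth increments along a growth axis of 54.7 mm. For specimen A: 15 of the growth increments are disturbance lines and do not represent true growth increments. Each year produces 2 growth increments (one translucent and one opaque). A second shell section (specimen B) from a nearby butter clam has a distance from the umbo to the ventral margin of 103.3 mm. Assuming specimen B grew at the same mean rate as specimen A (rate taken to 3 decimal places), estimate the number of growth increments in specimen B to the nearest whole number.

Specimen A: after corrections the count is 381 − 15 = 366 growth increments.
Specimen A: with 2 growth increments per year, 366 / 2 = 183 years.
A: Mean rate = 54.7 mm / 183 years ≈ 0.299 mm/yr.
B spans 103.3 / 0.299 = 345.48 years; at 2 growth increments per year that is 345.48 × 2 ≈ 691 growth increments.

691 growth increments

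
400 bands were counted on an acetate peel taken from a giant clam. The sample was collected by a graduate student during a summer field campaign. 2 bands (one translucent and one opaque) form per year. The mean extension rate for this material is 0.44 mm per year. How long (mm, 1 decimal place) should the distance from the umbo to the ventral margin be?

88.0 mm

With 2 bands per year, 400 / 2 = 200 years.
200 years at 0.44 mm/year gives 0.44 × 200 = 88.0 mm.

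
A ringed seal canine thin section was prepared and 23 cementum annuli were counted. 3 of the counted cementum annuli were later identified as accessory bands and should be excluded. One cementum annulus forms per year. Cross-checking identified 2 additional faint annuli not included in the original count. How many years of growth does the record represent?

True cementum annulus count = 23 − 3 + 2 = 22.
One cementum annulus per year makes the duration 22 years.

22 yr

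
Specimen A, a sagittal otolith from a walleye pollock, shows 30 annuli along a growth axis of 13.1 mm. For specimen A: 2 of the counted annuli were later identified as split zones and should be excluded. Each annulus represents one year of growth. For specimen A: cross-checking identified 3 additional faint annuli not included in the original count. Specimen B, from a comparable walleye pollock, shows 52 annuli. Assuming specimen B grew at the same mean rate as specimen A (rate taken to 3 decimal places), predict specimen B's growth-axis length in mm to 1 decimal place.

22.0 mm

Specimen A: true annulus count = 30 − 2 + 3 = 31.
A: Mean rate = 13.1 mm / 31 years ≈ 0.423 mm/yr.
For B, 0.423 mm/year × 52 years = 22.0 mm.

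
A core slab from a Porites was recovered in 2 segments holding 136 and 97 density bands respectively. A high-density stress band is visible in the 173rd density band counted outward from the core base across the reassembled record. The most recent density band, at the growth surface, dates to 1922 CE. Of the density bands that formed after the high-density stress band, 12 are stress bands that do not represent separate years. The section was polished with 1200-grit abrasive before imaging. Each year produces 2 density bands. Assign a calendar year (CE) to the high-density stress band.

1898 CE

Total density bands = 136 + 97 = 233.
Between density band 173 and the growth surface there are 233 − 173 = 60 density bands.
60 − 12 false = 48 true density bands after the high-density stress band.
48 density bands at 2 per year is 48 / 2 = 24 years.
1922 − 24 = 1898 CE.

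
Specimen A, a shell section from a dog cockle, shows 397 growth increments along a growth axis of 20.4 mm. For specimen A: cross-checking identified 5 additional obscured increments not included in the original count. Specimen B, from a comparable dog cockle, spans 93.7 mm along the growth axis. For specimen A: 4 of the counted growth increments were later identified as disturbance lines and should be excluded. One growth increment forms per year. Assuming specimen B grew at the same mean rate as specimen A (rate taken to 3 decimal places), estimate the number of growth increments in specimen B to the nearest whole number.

1837 growth increments

Specimen A: after corrections the count is 397 − 4 + 5 = 398 growth increments.
A: Mean rate = 20.4 mm / 398 years ≈ 0.051 mm per year.
For B, 93.7 / 0.051 = 1837.25 years ≈ 1837 growth increments.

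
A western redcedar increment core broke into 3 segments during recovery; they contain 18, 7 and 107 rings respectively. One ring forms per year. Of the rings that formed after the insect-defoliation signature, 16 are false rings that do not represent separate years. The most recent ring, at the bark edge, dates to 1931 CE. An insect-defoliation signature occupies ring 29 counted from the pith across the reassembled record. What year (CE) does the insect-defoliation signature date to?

1844 CE

Total rings = 18 + 7 + 107 = 132.
Between ring 29 and the bark edge there are 132 − 29 = 103 rings.
Removing the 16 false rings leaves 103 − 16 = 87 true rings beyond the insect-defoliation signature.
The ring at the bark edge is 1931 CE, so the insect-defoliation signature dates to 1931 − 87 = 1844 CE.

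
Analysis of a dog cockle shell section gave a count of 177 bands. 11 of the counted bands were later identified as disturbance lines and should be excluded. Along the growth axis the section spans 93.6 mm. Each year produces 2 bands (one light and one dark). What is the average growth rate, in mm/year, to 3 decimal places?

True band count = 177 − 11 = 166.
Dividing by 2 bands per year: 166 / 2 = 83 years.
Extension rate ≈ 93.6 / 83 = 1.128 mm/year.

1.128 mm/year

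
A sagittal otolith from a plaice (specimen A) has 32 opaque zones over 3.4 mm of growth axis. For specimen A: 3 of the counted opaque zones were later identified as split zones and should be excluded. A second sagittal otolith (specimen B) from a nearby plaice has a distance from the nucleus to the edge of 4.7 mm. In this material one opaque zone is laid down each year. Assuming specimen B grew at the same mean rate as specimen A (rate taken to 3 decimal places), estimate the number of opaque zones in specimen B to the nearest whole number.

40 opaque zones

Specimen A: correcting the raw count gives 32 − 3 = 29 true opaque zones.
A: 3.4 mm over 29 years gives 3.4 / 29 ≈ 0.117 mm per year.
B spans 4.7 / 0.117 = 40.17 years ≈ 40 opaque zones.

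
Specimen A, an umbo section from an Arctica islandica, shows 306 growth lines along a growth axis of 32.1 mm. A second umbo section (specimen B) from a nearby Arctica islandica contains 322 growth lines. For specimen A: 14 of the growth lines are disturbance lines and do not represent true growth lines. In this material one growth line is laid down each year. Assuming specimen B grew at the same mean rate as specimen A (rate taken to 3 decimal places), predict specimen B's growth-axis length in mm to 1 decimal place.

Specimen A: adjusted count: 306 − 14 = 292 growth lines.
A: 32.1 mm over 292 years gives 32.1 / 292 ≈ 0.110 mm/year.
B's length ≈ 0.110 × 322 = 35.4 mm.

35.4 mm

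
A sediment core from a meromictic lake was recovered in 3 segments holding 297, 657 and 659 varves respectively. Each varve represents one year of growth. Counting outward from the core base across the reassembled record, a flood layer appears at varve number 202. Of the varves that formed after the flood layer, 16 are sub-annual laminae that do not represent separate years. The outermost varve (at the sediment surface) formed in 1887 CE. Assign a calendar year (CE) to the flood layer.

Total varves = 297 + 657 + 659 = 1613.
The flood layer sits at varve 202 from the core base, so 1613 − 202 = 1411 varves formed after it.
Removing the 16 false varves leaves 1411 − 16 = 1395 true varves beyond the flood layer.
The varve at the sediment surface is 1887 CE, so the flood layer dates to 1887 − 1395 = 492 CE.

492 CE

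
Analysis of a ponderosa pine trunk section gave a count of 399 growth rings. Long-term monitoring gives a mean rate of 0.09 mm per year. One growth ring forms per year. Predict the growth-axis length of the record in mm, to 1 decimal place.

35.9 mm

399 years of growth are recorded.
Predicted length = 0.09 mm/year × 399 years = 35.9 mm.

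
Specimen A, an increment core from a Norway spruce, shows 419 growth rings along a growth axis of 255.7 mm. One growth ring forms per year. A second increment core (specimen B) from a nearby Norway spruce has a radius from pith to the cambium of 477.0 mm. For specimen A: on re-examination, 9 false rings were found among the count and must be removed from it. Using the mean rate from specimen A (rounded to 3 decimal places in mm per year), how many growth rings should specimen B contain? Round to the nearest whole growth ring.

764 growth rings

Specimen A: adjusted count: 419 − 9 = 410 growth rings.
A: Mean rate = 255.7 mm / 410 years ≈ 0.624 mm/year.
B spans 477.0 / 0.624 = 764.42 years ≈ 764 growth rings.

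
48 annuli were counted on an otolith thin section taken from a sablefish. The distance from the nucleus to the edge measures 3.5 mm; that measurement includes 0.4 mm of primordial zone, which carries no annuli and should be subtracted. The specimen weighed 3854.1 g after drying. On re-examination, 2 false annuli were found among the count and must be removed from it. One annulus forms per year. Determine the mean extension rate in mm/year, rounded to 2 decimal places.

0.07 mm/year

True annulus count = 48 − 2 = 46.
The growth record spans 3.5 − 0.4 = 3.1 mm.
3.1 mm over 46 years gives 3.1 / 46 ≈ 0.07 mm/year.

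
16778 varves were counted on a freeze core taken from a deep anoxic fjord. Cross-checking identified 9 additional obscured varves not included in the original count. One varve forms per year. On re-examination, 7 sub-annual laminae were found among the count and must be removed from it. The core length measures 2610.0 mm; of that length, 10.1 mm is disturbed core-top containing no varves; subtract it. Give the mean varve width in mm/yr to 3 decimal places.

0.155 mm/yr

Correcting the raw count gives 16778 − 7 + 9 = 16780 true varves.
Removing the 10.1 mm offcut leaves 2610.0 − 10.1 = 2599.9 mm.
Mean rate = 2599.9 mm / 16780 years ≈ 0.155 mm/yr.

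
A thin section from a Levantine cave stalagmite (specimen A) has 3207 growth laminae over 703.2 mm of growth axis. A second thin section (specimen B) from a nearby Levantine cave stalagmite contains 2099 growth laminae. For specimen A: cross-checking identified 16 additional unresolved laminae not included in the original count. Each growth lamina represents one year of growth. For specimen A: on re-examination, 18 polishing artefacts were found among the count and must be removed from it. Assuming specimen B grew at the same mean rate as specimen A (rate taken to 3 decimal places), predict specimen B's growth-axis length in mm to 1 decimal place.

459.7 mm

Specimen A: correcting the raw count gives 3207 − 18 + 16 = 3205 true growth laminae.
A: Mean rate = 703.2 mm / 3205 years ≈ 0.219 mm per year.
Length of B = 0.219 × 2099 = 459.7 mm.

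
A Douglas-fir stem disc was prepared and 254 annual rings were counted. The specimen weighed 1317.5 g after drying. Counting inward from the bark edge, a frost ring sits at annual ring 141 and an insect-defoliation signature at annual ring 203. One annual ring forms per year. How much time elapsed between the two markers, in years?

62 yr

203 − 141 = 62 annual rings lie between the two events.
One annual ring per year makes the interval 62 years.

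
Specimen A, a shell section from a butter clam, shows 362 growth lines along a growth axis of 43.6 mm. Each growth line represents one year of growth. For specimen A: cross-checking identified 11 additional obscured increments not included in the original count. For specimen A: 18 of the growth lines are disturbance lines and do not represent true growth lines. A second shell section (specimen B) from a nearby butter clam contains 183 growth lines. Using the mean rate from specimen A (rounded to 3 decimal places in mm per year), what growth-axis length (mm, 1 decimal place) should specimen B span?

Specimen A: correcting the raw count gives 362 − 18 + 11 = 355 true growth lines.
A: Extension rate ≈ 43.6 / 355 = 0.123 mm/yr.
For B, 0.123 mm/year × 183 years = 22.5 mm.

22.5 mm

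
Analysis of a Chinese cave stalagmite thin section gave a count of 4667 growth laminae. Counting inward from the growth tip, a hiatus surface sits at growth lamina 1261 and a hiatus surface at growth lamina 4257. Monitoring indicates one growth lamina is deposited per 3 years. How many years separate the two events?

8988 yr

Separation: 4257 − 1261 = 2996 growth laminae.
2996 growth laminae at 3 years each span 2996 × 3 = 8988 years.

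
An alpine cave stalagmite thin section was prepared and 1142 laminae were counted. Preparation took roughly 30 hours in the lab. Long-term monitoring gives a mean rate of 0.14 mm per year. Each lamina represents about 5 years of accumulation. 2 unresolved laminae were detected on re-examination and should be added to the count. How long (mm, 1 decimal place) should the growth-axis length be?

800.8 mm

True lamina count = 1142 + 2 = 1144.
At 5 years per lamina, 1144 × 5 = 5720 years.
Length ≈ 0.14 × 5720 = 800.8 mm.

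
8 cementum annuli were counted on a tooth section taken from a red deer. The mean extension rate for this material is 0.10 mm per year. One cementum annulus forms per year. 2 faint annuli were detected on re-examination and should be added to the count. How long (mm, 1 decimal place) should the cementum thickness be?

1.0 mm

After corrections the count is 8 + 2 = 10 cementum annuli.
Predicted length = 0.10 mm/year × 10 years = 1.0 mm.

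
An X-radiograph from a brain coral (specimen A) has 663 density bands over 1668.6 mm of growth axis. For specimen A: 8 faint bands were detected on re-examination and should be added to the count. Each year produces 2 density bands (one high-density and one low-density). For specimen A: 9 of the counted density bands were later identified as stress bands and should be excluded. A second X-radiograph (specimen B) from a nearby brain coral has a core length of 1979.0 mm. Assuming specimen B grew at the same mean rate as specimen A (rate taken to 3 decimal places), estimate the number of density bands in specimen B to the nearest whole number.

Specimen A: correcting the raw count gives 663 − 9 + 8 = 662 true density bands.
Specimen A: with 2 density bands per year, 662 / 2 = 331 years.
A: 1668.6 mm over 331 years gives 1668.6 / 331 ≈ 5.041 mm/yr.
B spans 1979.0 / 5.041 = 392.58 years; at 2 density bands per year that is 392.58 × 2 ≈ 785 density bands.

785 density bands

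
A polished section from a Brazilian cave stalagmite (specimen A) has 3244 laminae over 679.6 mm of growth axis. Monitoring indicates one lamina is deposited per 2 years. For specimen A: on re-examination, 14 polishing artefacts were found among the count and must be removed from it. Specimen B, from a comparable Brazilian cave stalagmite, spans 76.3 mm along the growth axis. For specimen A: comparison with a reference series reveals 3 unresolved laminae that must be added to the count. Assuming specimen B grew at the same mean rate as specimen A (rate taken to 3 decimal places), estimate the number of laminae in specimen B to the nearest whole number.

Specimen A: correcting the raw count gives 3244 − 14 + 3 = 3233 true laminae.
Specimen A: multiplying by 2 years per lamina: 3233 × 2 = 6466 years.
A: Extension rate ≈ 679.6 / 6466 = 0.105 mm/yr.
Specimen B: 76.3 mm / 0.105 mm per year = 726.67 years; at 2 years per lamina that is 726.67 / 2 ≈ 363 laminae.

363 laminae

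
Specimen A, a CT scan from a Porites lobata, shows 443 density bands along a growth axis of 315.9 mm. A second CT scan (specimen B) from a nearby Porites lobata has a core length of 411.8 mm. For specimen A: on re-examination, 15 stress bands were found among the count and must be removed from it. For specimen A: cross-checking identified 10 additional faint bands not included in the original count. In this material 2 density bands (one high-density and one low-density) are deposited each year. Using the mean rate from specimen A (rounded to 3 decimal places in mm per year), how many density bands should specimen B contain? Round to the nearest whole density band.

571 density bands

Specimen A: correcting the raw count gives 443 − 15 + 10 = 438 true density bands.
Specimen A: dividing by 2 density bands per year: 438 / 2 = 219 years.
A: 315.9 mm over 219 years gives 315.9 / 219 ≈ 1.442 mm per year.
Specimen B: 411.8 mm / 1.442 mm per year = 285.58 years; at 2 density bands per year that is 285.58 × 2 ≈ 571 density bands.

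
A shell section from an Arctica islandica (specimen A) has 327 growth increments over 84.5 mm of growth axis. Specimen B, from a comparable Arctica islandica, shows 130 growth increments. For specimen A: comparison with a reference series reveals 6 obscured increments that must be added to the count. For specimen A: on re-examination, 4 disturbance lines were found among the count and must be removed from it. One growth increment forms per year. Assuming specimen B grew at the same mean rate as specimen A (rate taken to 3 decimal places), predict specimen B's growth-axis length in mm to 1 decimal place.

33.4 mm

Specimen A: adjusted count: 327 − 4 + 6 = 329 growth increments.
A: Extension rate ≈ 84.5 / 329 = 0.257 mm per year.
For B, 0.257 mm/year × 130 years = 33.4 mm.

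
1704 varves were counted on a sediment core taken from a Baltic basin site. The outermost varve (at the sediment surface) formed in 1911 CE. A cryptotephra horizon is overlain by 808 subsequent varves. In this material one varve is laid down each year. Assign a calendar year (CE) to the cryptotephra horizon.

808 varves post-date the cryptotephra horizon.
Counting back 808 years from 1911 CE places the cryptotephra horizon in 1911 − 808 = 1103 CE.

1103 CE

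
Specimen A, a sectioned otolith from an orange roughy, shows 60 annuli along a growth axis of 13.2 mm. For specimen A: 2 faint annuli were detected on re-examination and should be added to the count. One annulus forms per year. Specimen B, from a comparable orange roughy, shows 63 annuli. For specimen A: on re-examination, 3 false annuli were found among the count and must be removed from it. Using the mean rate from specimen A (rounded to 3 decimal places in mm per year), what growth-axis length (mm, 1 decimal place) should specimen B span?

14.1 mm

Specimen A: true annulus count = 60 − 3 + 2 = 59.
A: Extension rate ≈ 13.2 / 59 = 0.224 mm/yr.
Length of B = 0.224 × 63 = 14.1 mm.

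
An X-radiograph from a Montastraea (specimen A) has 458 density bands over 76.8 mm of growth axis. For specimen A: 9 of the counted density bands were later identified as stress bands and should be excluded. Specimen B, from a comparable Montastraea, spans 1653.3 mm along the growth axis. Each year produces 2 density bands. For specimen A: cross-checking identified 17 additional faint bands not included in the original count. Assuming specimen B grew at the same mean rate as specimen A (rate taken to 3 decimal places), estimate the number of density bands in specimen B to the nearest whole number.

10020 density bands

Specimen A: adjusted count: 458 − 9 + 17 = 466 density bands.
Specimen A: 466 density bands at 2 per year is 466 / 2 = 233 years.
A: Mean rate = 76.8 mm / 233 years ≈ 0.330 mm per year.
B spans 1653.3 / 0.330 = 5010.00 years; at 2 density bands per year that is 5010.00 × 2 ≈ 10020 density bands.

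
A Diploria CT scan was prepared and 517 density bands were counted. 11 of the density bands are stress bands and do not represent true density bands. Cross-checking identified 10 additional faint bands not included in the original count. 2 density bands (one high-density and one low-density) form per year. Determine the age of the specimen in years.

258 yr

Correcting the raw count gives 517 − 11 + 10 = 516 true density bands.
516 density bands at 2 per year is 516 / 2 = 258 years.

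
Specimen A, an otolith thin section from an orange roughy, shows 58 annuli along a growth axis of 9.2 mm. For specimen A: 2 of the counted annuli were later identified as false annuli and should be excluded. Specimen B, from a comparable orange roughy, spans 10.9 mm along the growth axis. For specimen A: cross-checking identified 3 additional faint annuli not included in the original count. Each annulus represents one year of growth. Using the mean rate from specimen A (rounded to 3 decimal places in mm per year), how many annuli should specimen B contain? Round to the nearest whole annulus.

70 annuli

Specimen A: after corrections the count is 58 − 2 + 3 = 59 annuli.
A: Mean rate = 9.2 mm / 59 years ≈ 0.156 mm/yr.
For B, 10.9 / 0.156 = 69.87 years ≈ 70 annuli.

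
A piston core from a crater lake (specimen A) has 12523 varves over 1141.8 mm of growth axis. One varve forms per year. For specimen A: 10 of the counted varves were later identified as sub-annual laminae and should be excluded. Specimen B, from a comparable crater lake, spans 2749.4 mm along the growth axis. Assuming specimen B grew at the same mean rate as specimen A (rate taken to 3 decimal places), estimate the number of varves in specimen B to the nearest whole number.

30213 varves

Specimen A: after corrections the count is 12523 − 10 = 12513 varves.
A: Mean rate = 1141.8 mm / 12513 years ≈ 0.091 mm/yr.
B spans 2749.4 / 0.091 = 30213.19 years ≈ 30213 varves.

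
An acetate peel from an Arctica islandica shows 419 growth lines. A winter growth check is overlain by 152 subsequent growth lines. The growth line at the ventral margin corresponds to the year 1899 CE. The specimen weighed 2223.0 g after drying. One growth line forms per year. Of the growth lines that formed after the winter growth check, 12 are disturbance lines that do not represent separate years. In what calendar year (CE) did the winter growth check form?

1759 CE

152 growth lines post-date the winter growth check.
152 − 12 false = 140 true growth lines after the winter growth check.
The growth line at the ventral margin is 1899 CE, so the winter growth check dates to 1899 − 140 = 1759 CE.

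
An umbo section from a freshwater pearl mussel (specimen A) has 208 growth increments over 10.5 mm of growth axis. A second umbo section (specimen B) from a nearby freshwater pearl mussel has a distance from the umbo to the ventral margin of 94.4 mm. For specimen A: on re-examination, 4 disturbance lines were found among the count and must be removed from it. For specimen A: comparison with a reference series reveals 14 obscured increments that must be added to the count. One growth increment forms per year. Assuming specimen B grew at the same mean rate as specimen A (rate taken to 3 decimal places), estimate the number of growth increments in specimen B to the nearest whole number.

Specimen A: true growth increment count = 208 − 4 + 14 = 218.
A: 10.5 mm over 218 years gives 10.5 / 218 ≈ 0.048 mm/yr.
B spans 94.4 / 0.048 = 1966.67 years ≈ 1967 growth increments.

1967 growth increments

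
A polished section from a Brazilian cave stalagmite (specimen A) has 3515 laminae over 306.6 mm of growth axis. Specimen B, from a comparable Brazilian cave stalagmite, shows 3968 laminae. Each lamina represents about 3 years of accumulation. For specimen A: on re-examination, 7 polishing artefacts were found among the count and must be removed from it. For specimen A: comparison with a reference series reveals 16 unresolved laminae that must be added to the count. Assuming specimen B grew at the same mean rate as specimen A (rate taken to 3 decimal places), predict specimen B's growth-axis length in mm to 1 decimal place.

Specimen A: correcting the raw count gives 3515 − 7 + 16 = 3524 true laminae.
Specimen A: at 3 years per lamina, 3524 × 3 = 10572 years.
A: Mean rate = 306.6 mm / 10572 years ≈ 0.029 mm/yr.
Specimen B: at 3 years per lamina, 3968 × 3 = 11904 years. Length of B = 0.029 × 11904 = 345.2 mm.

345.2 mm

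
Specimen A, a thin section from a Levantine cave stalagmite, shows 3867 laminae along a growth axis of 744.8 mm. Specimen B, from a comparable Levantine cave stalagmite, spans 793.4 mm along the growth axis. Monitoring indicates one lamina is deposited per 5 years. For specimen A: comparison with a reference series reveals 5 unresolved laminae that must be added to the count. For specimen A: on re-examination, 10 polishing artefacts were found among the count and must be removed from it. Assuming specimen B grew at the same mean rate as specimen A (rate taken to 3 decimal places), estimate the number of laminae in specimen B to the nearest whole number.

4069 laminae

Specimen A: after corrections the count is 3867 − 10 + 5 = 3862 laminae.
Specimen A: 3862 laminae at 5 years each span 3862 × 5 = 19310 years.
A: Extension rate ≈ 744.8 / 19310 = 0.039 mm/yr.
For B, 793.4 / 0.039 = 20343.59 years; at 5 years per lamina that is 20343.59 / 5 ≈ 4069 laminae.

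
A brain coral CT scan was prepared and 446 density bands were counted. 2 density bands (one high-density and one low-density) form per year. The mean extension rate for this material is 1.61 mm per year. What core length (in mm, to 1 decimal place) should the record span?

Dividing by 2 density bands per year: 446 / 2 = 223 years.
Predicted length = 1.61 mm/year × 223 years = 359.0 mm.

359.0 mm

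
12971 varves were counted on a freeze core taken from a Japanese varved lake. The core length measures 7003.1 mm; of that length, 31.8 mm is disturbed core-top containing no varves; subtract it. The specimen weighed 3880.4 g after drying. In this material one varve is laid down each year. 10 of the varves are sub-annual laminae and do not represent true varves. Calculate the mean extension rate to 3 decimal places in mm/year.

0.538 mm/year

Adjusted count: 12971 − 10 = 12961 varves.
Net length = 7003.1 − 31.8 = 6971.3 mm.
Mean rate = 6971.3 mm / 12961 years ≈ 0.538 mm/year.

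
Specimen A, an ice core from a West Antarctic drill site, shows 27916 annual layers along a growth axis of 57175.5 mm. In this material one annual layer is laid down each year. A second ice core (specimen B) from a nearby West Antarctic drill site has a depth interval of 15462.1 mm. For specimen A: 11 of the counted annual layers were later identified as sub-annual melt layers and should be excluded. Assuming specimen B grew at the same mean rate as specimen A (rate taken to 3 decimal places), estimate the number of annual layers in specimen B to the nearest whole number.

Specimen A: adjusted count: 27916 − 11 = 27905 annual layers.
A: Extension rate ≈ 57175.5 / 27905 = 2.049 mm per year.
Specimen B: 15462.1 mm / 2.049 mm per year = 7546.17 years ≈ 7546 annual layers.

7546 annual layers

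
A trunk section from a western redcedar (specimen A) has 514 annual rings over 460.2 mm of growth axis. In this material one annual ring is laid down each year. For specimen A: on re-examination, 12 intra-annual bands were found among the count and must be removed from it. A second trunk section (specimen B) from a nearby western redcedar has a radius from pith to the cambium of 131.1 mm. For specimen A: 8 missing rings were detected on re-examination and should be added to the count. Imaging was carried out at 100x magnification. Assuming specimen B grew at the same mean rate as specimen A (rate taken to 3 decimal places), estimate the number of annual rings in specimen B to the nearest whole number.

145 annual rings

Specimen A: correcting the raw count gives 514 − 12 + 8 = 510 true annual rings.
A: Mean rate = 460.2 mm / 510 years ≈ 0.902 mm/yr.
B spans 131.1 / 0.902 = 145.34 years ≈ 145 annual rings.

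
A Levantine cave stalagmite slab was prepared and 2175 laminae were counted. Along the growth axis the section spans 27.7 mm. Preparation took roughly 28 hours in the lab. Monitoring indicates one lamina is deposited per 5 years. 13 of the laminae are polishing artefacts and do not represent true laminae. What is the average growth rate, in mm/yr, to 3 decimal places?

Adjusted count: 2175 − 13 = 2162 laminae.
At 5 years per lamina, 2162 × 5 = 10810 years.
Mean rate = 27.7 mm / 10810 years ≈ 0.003 mm/yr.

0.003 mm/yr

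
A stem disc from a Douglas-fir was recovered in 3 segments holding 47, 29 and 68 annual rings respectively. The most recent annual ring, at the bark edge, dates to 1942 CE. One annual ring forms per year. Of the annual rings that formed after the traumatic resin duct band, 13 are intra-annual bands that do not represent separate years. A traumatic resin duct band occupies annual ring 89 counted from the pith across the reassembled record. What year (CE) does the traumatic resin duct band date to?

Total annual rings = 47 + 29 + 68 = 144.
Between annual ring 89 and the bark edge there are 144 − 89 = 55 annual rings.
Removing the 13 false annual rings leaves 55 − 13 = 42 true annual rings beyond the traumatic resin duct band.
1942 − 42 = 1900 CE.

1900 CE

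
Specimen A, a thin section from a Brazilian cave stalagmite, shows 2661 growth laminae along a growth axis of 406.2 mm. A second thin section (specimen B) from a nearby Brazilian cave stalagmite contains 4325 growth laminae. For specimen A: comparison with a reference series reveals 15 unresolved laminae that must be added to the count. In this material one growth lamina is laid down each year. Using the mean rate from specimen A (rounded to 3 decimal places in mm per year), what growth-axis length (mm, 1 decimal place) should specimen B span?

657.4 mm

Specimen A: after corrections the count is 2661 + 15 = 2676 growth laminae.
A: Mean rate = 406.2 mm / 2676 years ≈ 0.152 mm/year.
Length of B = 0.152 × 4325 = 657.4 mm.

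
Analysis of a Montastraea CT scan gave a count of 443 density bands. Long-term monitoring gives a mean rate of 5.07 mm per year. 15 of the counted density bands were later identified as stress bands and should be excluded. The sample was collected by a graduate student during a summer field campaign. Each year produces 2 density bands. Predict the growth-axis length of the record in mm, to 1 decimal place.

Adjusted count: 443 − 15 = 428 density bands.
Dividing by 2 density bands per year: 428 / 2 = 214 years.
214 years at 5.07 mm/year gives 5.07 × 214 = 1085.0 mm.

1085.0 mm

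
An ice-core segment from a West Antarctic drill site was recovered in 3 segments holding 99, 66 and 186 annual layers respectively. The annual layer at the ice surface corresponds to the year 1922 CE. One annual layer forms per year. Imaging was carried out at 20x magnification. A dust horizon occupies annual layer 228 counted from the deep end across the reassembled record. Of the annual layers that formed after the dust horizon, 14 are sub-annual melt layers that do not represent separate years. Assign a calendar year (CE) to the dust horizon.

Total annual layers = 99 + 66 + 186 = 351.
Between annual layer 228 and the ice surface there are 351 − 228 = 123 annual layers.
123 − 14 false = 109 true annual layers after the dust horizon.
The annual layer at the ice surface is 1922 CE, so the dust horizon dates to 1922 − 109 = 1813 CE.

1813 CE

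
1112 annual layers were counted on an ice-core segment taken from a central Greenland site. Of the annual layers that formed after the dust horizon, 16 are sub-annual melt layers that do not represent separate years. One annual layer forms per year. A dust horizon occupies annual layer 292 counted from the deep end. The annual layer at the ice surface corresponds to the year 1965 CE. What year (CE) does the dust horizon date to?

1161 CE

Between annual layer 292 and the ice surface there are 1112 − 292 = 820 annual layers.
Excluding 16 false annual layers: 820 − 16 = 804.
Counting back 804 years from 1965 CE places the dust horizon in 1965 − 804 = 1161 CE.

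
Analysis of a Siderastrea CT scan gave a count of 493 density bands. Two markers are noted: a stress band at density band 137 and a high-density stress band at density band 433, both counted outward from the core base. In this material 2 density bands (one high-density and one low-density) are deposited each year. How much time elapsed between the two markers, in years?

Separation: 433 − 137 = 296 density bands.
Dividing by 2 density bands per year: 296 / 2 = 148 years.

148 years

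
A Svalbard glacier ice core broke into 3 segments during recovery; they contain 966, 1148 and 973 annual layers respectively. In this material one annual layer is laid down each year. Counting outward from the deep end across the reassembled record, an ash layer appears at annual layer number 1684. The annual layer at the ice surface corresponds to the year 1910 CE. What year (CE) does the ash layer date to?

507 CE

Total annual layers = 966 + 1148 + 973 = 3087.
Between annual layer 1684 and the ice surface there are 3087 − 1684 = 1403 annual layers.
Counting back 1403 years from 1910 CE places the ash layer in 1910 − 1403 = 507 CE.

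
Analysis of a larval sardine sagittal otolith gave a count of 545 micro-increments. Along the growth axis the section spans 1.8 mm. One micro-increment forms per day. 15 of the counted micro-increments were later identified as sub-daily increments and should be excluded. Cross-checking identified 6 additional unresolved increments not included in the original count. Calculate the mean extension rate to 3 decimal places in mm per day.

0.003 mm per day

After corrections the count is 545 − 15 + 6 = 536 micro-increments.
1.8 mm over 536 days gives 1.8 / 536 ≈ 0.003 mm per day.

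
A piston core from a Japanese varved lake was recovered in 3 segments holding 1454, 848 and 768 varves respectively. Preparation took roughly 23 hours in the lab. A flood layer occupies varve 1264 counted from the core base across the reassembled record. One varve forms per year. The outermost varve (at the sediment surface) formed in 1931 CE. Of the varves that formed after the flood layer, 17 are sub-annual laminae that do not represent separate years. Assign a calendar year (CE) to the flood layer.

142 CE

Total varves = 1454 + 848 + 768 = 3070.
3070 − 1264 = 1806 varves lie beyond the flood layer toward the sediment surface.
Excluding 17 false varves: 1806 − 17 = 1789.
The varve at the sediment surface is 1931 CE, so the flood layer dates to 1931 − 1789 = 142 CE.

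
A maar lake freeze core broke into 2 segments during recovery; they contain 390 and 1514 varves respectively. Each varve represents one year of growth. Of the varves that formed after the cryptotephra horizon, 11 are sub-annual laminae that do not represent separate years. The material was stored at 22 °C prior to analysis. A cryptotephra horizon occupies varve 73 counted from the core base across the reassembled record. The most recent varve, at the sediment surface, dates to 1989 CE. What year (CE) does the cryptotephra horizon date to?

169 CE

Total varves = 390 + 1514 = 1904.
Between varve 73 and the sediment surface there are 1904 − 73 = 1831 varves.
1831 − 11 false = 1820 true varves after the cryptotephra horizon.
The varve at the sediment surface is 1989 CE, so the cryptotephra horizon dates to 1989 − 1820 = 169 CE.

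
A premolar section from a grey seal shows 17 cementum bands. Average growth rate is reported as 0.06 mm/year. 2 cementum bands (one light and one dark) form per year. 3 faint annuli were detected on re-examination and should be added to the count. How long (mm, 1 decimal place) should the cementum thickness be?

Adjusted count: 17 + 3 = 20 cementum bands.
Dividing by 2 cementum bands per year: 20 / 2 = 10 years.
10 years at 0.06 mm/year gives 0.06 × 10 = 0.6 mm.

0.6 mm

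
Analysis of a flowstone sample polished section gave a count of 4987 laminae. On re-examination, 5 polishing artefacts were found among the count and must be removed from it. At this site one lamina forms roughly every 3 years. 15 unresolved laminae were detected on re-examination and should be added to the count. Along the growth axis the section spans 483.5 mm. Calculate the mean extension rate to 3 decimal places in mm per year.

True lamina count = 4987 − 5 + 15 = 4997.
Multiplying by 3 years per lamina: 4997 × 3 = 14991 years.
Extension rate ≈ 483.5 / 14991 = 0.032 mm per year.

0.032 mm per year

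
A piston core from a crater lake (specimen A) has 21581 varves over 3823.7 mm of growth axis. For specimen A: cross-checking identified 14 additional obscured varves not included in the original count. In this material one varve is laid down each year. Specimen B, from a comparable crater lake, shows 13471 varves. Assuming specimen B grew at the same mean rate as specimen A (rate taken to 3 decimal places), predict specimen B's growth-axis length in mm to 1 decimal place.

Specimen A: adjusted count: 21581 + 14 = 21595 varves.
A: 3823.7 mm over 21595 years gives 3823.7 / 21595 ≈ 0.177 mm per year.
Length of B = 0.177 × 13471 = 2384.4 mm.

2384.4 mm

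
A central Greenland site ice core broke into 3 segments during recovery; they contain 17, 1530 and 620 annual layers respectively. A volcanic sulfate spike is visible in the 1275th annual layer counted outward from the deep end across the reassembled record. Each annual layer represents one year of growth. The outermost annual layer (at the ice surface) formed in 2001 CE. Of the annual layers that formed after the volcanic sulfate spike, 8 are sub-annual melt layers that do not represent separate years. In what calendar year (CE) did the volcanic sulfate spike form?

1117 CE

Total annual layers = 17 + 1530 + 620 = 2167.
Between annual layer 1275 and the ice surface there are 2167 − 1275 = 892 annual layers.
Excluding 8 false annual layers: 892 − 8 = 884.
Counting back 884 years from 2001 CE places the volcanic sulfate spike in 2001 − 884 = 1117 CE.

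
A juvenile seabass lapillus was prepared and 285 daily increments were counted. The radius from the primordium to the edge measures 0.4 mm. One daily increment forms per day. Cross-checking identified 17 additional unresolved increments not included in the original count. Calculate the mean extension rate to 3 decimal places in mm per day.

0.001 mm per day

Correcting the raw count gives 285 + 17 = 302 true daily increments.
Mean rate = 0.4 mm / 302 days ≈ 0.001 mm per day.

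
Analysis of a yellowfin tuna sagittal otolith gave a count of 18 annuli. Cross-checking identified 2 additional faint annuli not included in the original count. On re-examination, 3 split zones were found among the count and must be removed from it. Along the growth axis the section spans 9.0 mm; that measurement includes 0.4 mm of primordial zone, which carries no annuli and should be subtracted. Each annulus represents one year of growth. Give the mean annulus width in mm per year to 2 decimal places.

0.51 mm per year

True annulus count = 18 − 3 + 2 = 17.
The growth record spans 9.0 − 0.4 = 8.6 mm.
8.6 mm over 17 years gives 8.6 / 17 ≈ 0.51 mm per year.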